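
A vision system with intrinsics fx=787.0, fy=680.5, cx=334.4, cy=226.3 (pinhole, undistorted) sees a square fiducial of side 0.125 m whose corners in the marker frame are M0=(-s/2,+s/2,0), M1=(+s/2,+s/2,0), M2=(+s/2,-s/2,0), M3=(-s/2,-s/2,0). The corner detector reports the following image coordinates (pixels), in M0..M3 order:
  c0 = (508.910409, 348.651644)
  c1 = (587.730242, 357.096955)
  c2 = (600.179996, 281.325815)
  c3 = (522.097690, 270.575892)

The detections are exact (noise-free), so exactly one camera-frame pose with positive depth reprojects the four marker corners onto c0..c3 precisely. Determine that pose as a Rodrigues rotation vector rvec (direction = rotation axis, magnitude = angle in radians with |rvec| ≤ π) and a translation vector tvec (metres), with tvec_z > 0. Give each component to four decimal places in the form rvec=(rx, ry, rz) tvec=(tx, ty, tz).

Intrinsics K: fx=787.0, fy=680.5, cx=334.4, cy=226.3
Marker side s = 0.125 m; corners in marker frame (Z=0):
  M0 = (-0.0625, +0.0625, 0)
  M1 = (+0.0625, +0.0625, 0)
  M2 = (+0.0625, -0.0625, 0)
  M3 = (-0.0625, -0.0625, 0)
Detected image corners:
  c0 = (508.910409, 348.651644) px
  c1 = (587.730242, 357.096955) px
  c2 = (600.179996, 281.325815) px
  c3 = (522.097690, 270.575892) px
Planar DLT: solve 8×8 A·h = b for H (H[2,2]=1):
  H  [+763.00383 -122.09973 +555.34214]
  H  [+153.54503 +604.13987 +314.40086]
  H  [+0.24409 -0.03533 +1.00000]
B = K⁻¹H; ‖b₁‖=0.911071, ‖b₂‖=0.911071; λ = 2/(‖b₁‖+‖b₂‖) = 1.097609, sign → tz>0 ⇒ λ=+1.097609
r₁ = λ·B[:,0] = (+0.95031,+0.15857,+0.26791); r₂ = λ·B[:,1] = (-0.15381,+0.98734,-0.03877)
r₃ = r₁×r₂ = (-0.27067,-0.00436,+0.96266); SVD([r₁ r₂ r₃]) → R = UVᵀ:
  R  [+0.95031 -0.15381 -0.27067]
  R  [+0.15857 +0.98734 -0.00436]
  R  [+0.26791 -0.03877 +0.96266]
t = (+0.30814, +0.14210, +1.09761) m
tr R = 2.900307; θ = arccos((tr R − 1)/2) = 0.317068 rad = 18.167°
axis k = ((R−Rᵀ)₃₂, (R−Rᵀ)₁₃, (R−Rᵀ)₂₁) / (2 sinθ) = (-0.055189, -0.863710, +0.500959)
rvec = θ·k = (-0.017499, -0.273855, +0.158838)

rvec=(-0.0175, -0.2739, 0.1588) tvec=(0.3081, 0.1421, 1.0976)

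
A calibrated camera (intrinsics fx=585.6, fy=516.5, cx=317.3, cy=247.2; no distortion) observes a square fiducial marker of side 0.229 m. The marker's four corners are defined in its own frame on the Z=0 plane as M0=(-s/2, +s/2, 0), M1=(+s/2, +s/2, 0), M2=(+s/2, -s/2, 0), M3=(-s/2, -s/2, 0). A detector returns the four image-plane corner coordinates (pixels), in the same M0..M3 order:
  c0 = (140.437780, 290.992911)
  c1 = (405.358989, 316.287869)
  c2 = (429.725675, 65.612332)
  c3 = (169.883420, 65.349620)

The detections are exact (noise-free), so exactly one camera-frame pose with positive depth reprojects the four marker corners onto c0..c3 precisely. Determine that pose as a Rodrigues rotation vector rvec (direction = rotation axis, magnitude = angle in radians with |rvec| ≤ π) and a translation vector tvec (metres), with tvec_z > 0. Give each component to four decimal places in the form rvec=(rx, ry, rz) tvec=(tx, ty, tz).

Intrinsics K: fx=585.6, fy=516.5, cx=317.3, cy=247.2
Marker side s = 0.229 m; corners in marker frame (Z=0):
  M0 = (-0.1145, +0.1145, 0)
  M1 = (+0.1145, +0.1145, 0)
  M2 = (+0.1145, -0.1145, 0)
  M3 = (-0.1145, -0.1145, 0)
Detected image corners:
  c0 = (140.437780, 290.992911) px
  c1 = (405.358989, 316.287869) px
  c2 = (429.725675, 65.612332) px
  c3 = (169.883420, 65.349620) px
Planar DLT: solve 8×8 A·h = b for H (H[2,2]=1):
  H  [+1016.18599 -155.54445 +279.76400]
  H  [-28.43042 +1013.01455 +182.44559]
  H  [-0.45196 -0.13088 +1.00000]
B = K⁻¹H; ‖b₁‖=2.037495, ‖b₂‖=2.037495; λ = 2/(‖b₁‖+‖b₂‖) = 0.490799, sign → tz>0 ⇒ λ=+0.490799
r₁ = λ·B[:,0] = (+0.97187,+0.07915,-0.22182); r₂ = λ·B[:,1] = (-0.09556,+0.99335,-0.06423)
r₃ = r₁×r₂ = (+0.21526,+0.08362,+0.97297); SVD([r₁ r₂ r₃]) → R = UVᵀ:
  R  [+0.97187 -0.09556 +0.21526]
  R  [+0.07915 +0.99335 +0.08362]
  R  [-0.22182 -0.06423 +0.97297]
t = (-0.03146, -0.06153, +0.49080) m
tr R = 2.938188; θ = arccos((tr R − 1)/2) = 0.249265 rad = 14.282°
axis k = ((R−Rᵀ)₃₂, (R−Rᵀ)₁₃, (R−Rᵀ)₂₁) / (2 sinθ) = (-0.299680, +0.885891, +0.354104)
rvec = θ·k = (-0.074700, +0.220822, +0.088266)

rvec=(-0.0747, 0.2208, 0.0883) tvec=(-0.0315, -0.0615, 0.4908)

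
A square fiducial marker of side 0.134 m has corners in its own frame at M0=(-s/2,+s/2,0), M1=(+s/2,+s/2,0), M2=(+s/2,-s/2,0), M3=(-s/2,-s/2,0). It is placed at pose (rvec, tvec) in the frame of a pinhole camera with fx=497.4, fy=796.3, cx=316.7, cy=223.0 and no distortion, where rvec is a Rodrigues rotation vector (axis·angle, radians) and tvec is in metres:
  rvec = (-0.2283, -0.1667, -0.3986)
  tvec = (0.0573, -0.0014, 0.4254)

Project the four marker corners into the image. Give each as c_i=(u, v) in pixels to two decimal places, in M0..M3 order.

Intrinsics K: fx=497.4, fy=796.3, cx=316.7, cy=223.0
Marker side s = 0.134 m; corners in marker frame (Z=0):
  M0 = (-0.0670, +0.0670, 0)
  M1 = (+0.0670, +0.0670, 0)
  M2 = (+0.0670, -0.0670, 0)
  M3 = (-0.0670, -0.0670, 0)
rvec = (-0.2283, -0.1667, -0.3986), |rvec| = θ = 0.48866 rad = 27.998°
Rodrigues: sinθ=0.46945, 1−cosθ=0.11704; R = I + sinθ·[k]× + (1−cosθ)·[k]×²:
    [+0.90851 +0.40158 -0.11554]
    [-0.36427 +0.89658 +0.25189]
    [+0.20475 -0.18675 +0.96083]
t = (0.0573, -0.0014, 0.4254) m
M0: Pc = R·M0+t = (+0.02334, +0.08308, +0.39917); u = 497.4·(+0.02334)/0.39917 + 316.7 = 345.7784, v = 796.3·(+0.08308)/0.39917 + 223.0 = 388.7299
M1: Pc = R·M1+t = (+0.14508, +0.03426, +0.42661); u = 497.4·(+0.14508)/0.42661 + 316.7 = 485.8508, v = 796.3·(+0.03426)/0.42661 + 223.0 = 286.9585
M2: Pc = R·M2+t = (+0.09126, -0.08588, +0.45163); u = 497.4·(+0.09126)/0.45163 + 316.7 = 417.2132, v = 796.3·(-0.08588)/0.45163 + 223.0 = 71.5843
M3: Pc = R·M3+t = (-0.03048, -0.03706, +0.42419); u = 497.4·(-0.03048)/0.42419 + 316.7 = 280.9650, v = 796.3·(-0.03706)/0.42419 + 223.0 = 153.4219

c0=(345.78, 388.73) c1=(485.85, 286.96) c2=(417.21, 71.58) c3=(280.96, 153.42)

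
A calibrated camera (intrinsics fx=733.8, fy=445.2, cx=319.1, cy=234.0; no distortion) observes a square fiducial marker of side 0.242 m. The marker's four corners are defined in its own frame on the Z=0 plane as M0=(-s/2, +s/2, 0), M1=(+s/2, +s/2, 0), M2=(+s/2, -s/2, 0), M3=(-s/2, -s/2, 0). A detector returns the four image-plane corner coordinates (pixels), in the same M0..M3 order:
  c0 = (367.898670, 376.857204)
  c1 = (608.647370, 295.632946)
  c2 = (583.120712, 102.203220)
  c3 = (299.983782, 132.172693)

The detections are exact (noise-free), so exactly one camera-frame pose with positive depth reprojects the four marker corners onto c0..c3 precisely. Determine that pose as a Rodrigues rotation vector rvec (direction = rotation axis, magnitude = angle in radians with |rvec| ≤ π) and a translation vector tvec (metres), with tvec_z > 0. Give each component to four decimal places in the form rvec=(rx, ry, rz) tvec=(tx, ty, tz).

rvec=(0.1759, -0.5830, -0.2298) tvec=(0.1078, -0.0050, 0.4812)

Intrinsics K: fx=733.8, fy=445.2, cx=319.1, cy=234.0
Marker side s = 0.242 m; corners in marker frame (Z=0):
  M0 = (-0.1210, +0.1210, 0)
  M1 = (+0.1210, +0.1210, 0)
  M2 = (+0.1210, -0.1210, 0)
  M3 = (-0.1210, -0.1210, 0)
Detected image corners:
  c0 = (367.898670, 376.857204) px
  c1 = (608.647370, 295.632946) px
  c2 = (583.120712, 102.203220) px
  c3 = (299.983782, 132.172693) px
Planar DLT: solve 8×8 A·h = b for H (H[2,2]=1):
  H  [+1582.89860 +402.25378 +483.48632]
  H  [+10.69708 +998.89453 +229.35089]
  H  [+1.08735 +0.47475 +1.00000]
B = K⁻¹H; ‖b₁‖=2.078190, ‖b₂‖=2.078190; λ = 2/(‖b₁‖+‖b₂‖) = 0.481188, sign → tz>0 ⇒ λ=+0.481188
r₁ = λ·B[:,0] = (+0.81046,-0.26345,+0.52322); r₂ = λ·B[:,1] = (+0.16444,+0.95957,+0.22844)
r₃ = r₁×r₂ = (-0.56225,-0.09911,+0.82101); SVD([r₁ r₂ r₃]) → R = UVᵀ:
  R  [+0.81046 +0.16444 -0.56225]
  R  [-0.26345 +0.95957 -0.09911]
  R  [+0.52322 +0.22844 +0.82101]
t = (+0.10780, -0.00502, +0.48119) m
tr R = 2.591036; θ = arccos((tr R − 1)/2) = 0.650934 rad = 37.296°
axis k = ((R−Rᵀ)₃₂, (R−Rᵀ)₁₃, (R−Rᵀ)₂₁) / (2 sinθ) = (+0.270285, -0.895701, -0.353079)
rvec = θ·k = (+0.175938, -0.583043, -0.229831)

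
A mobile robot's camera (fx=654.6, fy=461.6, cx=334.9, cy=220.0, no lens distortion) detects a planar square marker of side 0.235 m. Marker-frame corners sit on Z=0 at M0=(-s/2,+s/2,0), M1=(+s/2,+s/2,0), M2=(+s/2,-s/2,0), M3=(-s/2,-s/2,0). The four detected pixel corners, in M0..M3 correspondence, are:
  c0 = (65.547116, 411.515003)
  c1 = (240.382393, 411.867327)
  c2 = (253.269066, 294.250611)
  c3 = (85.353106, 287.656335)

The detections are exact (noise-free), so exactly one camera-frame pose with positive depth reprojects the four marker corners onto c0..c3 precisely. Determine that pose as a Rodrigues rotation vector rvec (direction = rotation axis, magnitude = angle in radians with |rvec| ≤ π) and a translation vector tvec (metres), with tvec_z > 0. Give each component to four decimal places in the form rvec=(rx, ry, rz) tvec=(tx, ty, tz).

Intrinsics K: fx=654.6, fy=461.6, cx=334.9, cy=220.0
Marker side s = 0.235 m; corners in marker frame (Z=0):
  M0 = (-0.1175, +0.1175, 0)
  M1 = (+0.1175, +0.1175, 0)
  M2 = (+0.1175, -0.1175, 0)
  M3 = (-0.1175, -0.1175, 0)
Detected image corners:
  c0 = (65.547116, 411.515003) px
  c1 = (240.382393, 411.867327) px
  c2 = (253.269066, 294.250611) px
  c3 = (85.353106, 287.656335) px
Planar DLT: solve 8×8 A·h = b for H (H[2,2]=1):
  H  [+765.14428 -93.40803 +163.54090]
  H  [+93.82348 +460.58399 +350.30116]
  H  [+0.22432 -0.15041 +1.00000]
B = K⁻¹H; ‖b₁‖=1.082010, ‖b₂‖=1.082010; λ = 2/(‖b₁‖+‖b₂‖) = 0.924205, sign → tz>0 ⇒ λ=+0.924205
r₁ = λ·B[:,0] = (+0.97421,+0.08904,+0.20732); r₂ = λ·B[:,1] = (-0.06076,+0.98842,-0.13901)
r₃ = r₁×r₂ = (-0.21730,+0.12283,+0.96835); SVD([r₁ r₂ r₃]) → R = UVᵀ:
  R  [+0.97421 -0.06076 -0.21730]
  R  [+0.08904 +0.98842 +0.12283]
  R  [+0.20732 -0.13901 +0.96835]
t = (-0.24194, +0.26089, +0.92421) m
tr R = 2.930984; θ = arccos((tr R − 1)/2) = 0.263470 rad = 15.096°
axis k = ((R−Rᵀ)₃₂, (R−Rᵀ)₁₃, (R−Rᵀ)₂₁) / (2 sinθ) = (-0.502709, -0.815211, +0.287603)
rvec = θ·k = (-0.132449, -0.214784, +0.075775)

rvec=(-0.1324, -0.2148, 0.0758) tvec=(-0.2419, 0.2609, 0.9242)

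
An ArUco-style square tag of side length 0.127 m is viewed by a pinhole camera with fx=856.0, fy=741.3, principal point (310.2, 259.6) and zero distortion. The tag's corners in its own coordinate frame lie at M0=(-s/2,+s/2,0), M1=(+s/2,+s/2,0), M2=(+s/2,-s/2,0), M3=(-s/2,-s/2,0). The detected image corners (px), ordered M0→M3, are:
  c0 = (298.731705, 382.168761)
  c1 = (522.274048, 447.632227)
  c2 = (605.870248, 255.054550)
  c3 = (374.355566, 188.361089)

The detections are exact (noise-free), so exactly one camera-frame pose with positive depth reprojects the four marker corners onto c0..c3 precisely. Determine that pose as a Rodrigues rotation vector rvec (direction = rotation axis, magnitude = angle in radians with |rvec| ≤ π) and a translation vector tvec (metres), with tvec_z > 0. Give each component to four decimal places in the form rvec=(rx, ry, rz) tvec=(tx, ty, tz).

rvec=(0.1155, 0.0371, 0.3217) tvec=(0.0739, 0.0369, 0.4545)

Intrinsics K: fx=856.0, fy=741.3, cx=310.2, cy=259.6
Marker side s = 0.127 m; corners in marker frame (Z=0):
  M0 = (-0.0635, +0.0635, 0)
  M1 = (+0.0635, +0.0635, 0)
  M2 = (+0.0635, -0.0635, 0)
  M3 = (-0.0635, -0.0635, 0)
Detected image corners:
  c0 = (298.731705, 382.168761) px
  c1 = (522.274048, 447.632227) px
  c2 = (605.870248, 255.054550) px
  c3 = (374.355566, 188.361089) px
Planar DLT: solve 8×8 A·h = b for H (H[2,2]=1):
  H  [+1773.25056 -508.75814 +449.36007]
  H  [+507.64711 +1604.63339 +319.82880]
  H  [-0.03951 +0.26207 +1.00000]
B = K⁻¹H; ‖b₁‖=2.200118, ‖b₂‖=2.200118; λ = 2/(‖b₁‖+‖b₂‖) = 0.454521, sign → tz>0 ⇒ λ=+0.454521
r₁ = λ·B[:,0] = (+0.94807,+0.31755,-0.01796); r₂ = λ·B[:,1] = (-0.31331,+0.94215,+0.11912)
r₃ = r₁×r₂ = (+0.05474,-0.10731,+0.99272); SVD([r₁ r₂ r₃]) → R = UVᵀ:
  R  [+0.94807 -0.31331 +0.05474]
  R  [+0.31755 +0.94215 -0.10731]
  R  [-0.01796 +0.11912 +0.99272]
t = (+0.07389, +0.03693, +0.45452) m
tr R = 2.882941; θ = arccos((tr R − 1)/2) = 0.343829 rad = 19.700°
axis k = ((R−Rᵀ)₃₂, (R−Rᵀ)₁₃, (R−Rᵀ)₂₁) / (2 sinθ) = (+0.335847, +0.107833, +0.935724)
rvec = θ·k = (+0.115474, +0.037076, +0.321729)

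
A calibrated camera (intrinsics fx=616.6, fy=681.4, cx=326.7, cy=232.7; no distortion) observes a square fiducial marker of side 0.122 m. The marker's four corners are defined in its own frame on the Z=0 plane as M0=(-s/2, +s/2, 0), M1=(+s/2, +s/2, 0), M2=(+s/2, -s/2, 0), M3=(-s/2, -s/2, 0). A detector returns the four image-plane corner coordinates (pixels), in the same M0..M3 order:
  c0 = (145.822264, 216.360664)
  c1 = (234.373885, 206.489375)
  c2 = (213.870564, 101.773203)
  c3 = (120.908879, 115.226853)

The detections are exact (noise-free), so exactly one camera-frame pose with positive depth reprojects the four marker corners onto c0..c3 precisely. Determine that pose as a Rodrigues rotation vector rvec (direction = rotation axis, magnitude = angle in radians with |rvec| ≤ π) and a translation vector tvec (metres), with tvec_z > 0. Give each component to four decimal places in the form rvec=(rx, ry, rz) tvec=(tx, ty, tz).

Intrinsics K: fx=616.6, fy=681.4, cx=326.7, cy=232.7
Marker side s = 0.122 m; corners in marker frame (Z=0):
  M0 = (-0.0610, +0.0610, 0)
  M1 = (+0.0610, +0.0610, 0)
  M2 = (+0.0610, -0.0610, 0)
  M3 = (-0.0610, -0.0610, 0)
Detected image corners:
  c0 = (145.822264, 216.360664) px
  c1 = (234.373885, 206.489375) px
  c2 = (213.870564, 101.773203) px
  c3 = (120.908879, 115.226853) px
Planar DLT: solve 8×8 A·h = b for H (H[2,2]=1):
  H  [+701.65976 +268.02935 +178.41378]
  H  [-132.54247 +916.49812 +161.47937]
  H  [-0.23354 +0.45673 +1.00000]
B = K⁻¹H; ‖b₁‖=1.288242, ‖b₂‖=1.288242; λ = 2/(‖b₁‖+‖b₂‖) = 0.776252, sign → tz>0 ⇒ λ=+0.776252
r₁ = λ·B[:,0] = (+0.97939,-0.08908,-0.18129); r₂ = λ·B[:,1] = (+0.14958,+0.92300,+0.35454)
r₃ = r₁×r₂ = (+0.13574,-0.37435,+0.91730); SVD([r₁ r₂ r₃]) → R = UVᵀ:
  R  [+0.97939 +0.14958 +0.13574]
  R  [-0.08908 +0.92300 -0.37435]
  R  [-0.18129 +0.35454 +0.91730]
t = (-0.18668, -0.08113, +0.77625) m
tr R = 2.819687; θ = arccos((tr R − 1)/2) = 0.427890 rad = 24.516°
axis k = ((R−Rᵀ)₃₂, (R−Rᵀ)₁₃, (R−Rᵀ)₂₁) / (2 sinθ) = (+0.878277, +0.382006, -0.287579)
rvec = θ·k = (+0.375805, +0.163456, -0.123052)

rvec=(0.3758, 0.1635, -0.1231) tvec=(-0.1867, -0.0811, 0.7763)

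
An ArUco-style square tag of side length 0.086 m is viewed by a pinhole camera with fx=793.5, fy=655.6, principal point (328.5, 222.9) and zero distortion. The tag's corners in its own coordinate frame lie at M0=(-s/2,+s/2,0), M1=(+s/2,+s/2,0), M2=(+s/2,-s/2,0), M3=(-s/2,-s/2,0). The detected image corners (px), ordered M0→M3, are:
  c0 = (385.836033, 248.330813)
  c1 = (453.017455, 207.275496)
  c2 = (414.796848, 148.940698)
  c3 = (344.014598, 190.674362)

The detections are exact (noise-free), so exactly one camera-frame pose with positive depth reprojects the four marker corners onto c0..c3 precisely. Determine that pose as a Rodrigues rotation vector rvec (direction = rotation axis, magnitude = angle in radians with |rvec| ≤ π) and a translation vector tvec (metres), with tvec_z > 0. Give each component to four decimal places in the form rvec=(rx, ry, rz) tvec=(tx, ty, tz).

Intrinsics K: fx=793.5, fy=655.6, cx=328.5, cy=222.9
Marker side s = 0.086 m; corners in marker frame (Z=0):
  M0 = (-0.0430, +0.0430, 0)
  M1 = (+0.0430, +0.0430, 0)
  M2 = (+0.0430, -0.0430, 0)
  M3 = (-0.0430, -0.0430, 0)
Detected image corners:
  c0 = (385.836033, 248.330813) px
  c1 = (453.017455, 207.275496) px
  c2 = (414.796848, 148.940698) px
  c3 = (344.014598, 190.674362) px
Planar DLT: solve 8×8 A·h = b for H (H[2,2]=1):
  H  [+885.62911 +658.90041 +400.14531]
  H  [-439.46310 +770.82995 +199.22307]
  H  [+0.21019 +0.48503 +1.00000]
B = K⁻¹H; ‖b₁‖=1.285865, ‖b₂‖=1.285865; λ = 2/(‖b₁‖+‖b₂‖) = 0.777687, sign → tz>0 ⇒ λ=+0.777687
r₁ = λ·B[:,0] = (+0.80031,-0.57688,+0.16346); r₂ = λ·B[:,1] = (+0.48961,+0.78613,+0.37720)
r₃ = r₁×r₂ = (-0.34610,-0.22185,+0.91159); SVD([r₁ r₂ r₃]) → R = UVᵀ:
  R  [+0.80031 +0.48961 -0.34610]
  R  [-0.57688 +0.78613 -0.22185]
  R  [+0.16346 +0.37720 +0.91159]
t = (+0.07022, -0.02809, +0.77769) m
tr R = 2.498031; θ = arccos((tr R − 1)/2) = 0.724221 rad = 41.495°
axis k = ((R−Rᵀ)₃₂, (R−Rᵀ)₁₃, (R−Rᵀ)₂₁) / (2 sinθ) = (+0.452076, -0.384540, -0.804833)
rvec = θ·k = (+0.327403, -0.278492, -0.582877)

rvec=(0.3274, -0.2785, -0.5829) tvec=(0.0702, -0.0281, 0.7777)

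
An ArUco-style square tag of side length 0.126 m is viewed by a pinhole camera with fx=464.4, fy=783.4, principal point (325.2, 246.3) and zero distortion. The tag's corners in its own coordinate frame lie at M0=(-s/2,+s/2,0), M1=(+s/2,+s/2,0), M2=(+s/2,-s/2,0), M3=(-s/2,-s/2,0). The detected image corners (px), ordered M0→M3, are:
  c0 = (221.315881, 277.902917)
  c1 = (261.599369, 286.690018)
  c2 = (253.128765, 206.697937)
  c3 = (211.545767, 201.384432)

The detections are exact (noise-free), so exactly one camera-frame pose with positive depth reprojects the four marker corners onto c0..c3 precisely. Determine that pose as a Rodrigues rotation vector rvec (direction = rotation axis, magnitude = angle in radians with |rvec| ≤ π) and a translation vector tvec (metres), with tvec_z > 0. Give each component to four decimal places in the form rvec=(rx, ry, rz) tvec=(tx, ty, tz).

Intrinsics K: fx=464.4, fy=783.4, cx=325.2, cy=246.3
Marker side s = 0.126 m; corners in marker frame (Z=0):
  M0 = (-0.0630, +0.0630, 0)
  M1 = (+0.0630, +0.0630, 0)
  M2 = (+0.0630, -0.0630, 0)
  M3 = (-0.0630, -0.0630, 0)
Detected image corners:
  c0 = (221.315881, 277.902917) px
  c1 = (261.599369, 286.690018) px
  c2 = (253.128765, 206.697937) px
  c3 = (211.545767, 201.384432) px
Planar DLT: solve 8×8 A·h = b for H (H[2,2]=1):
  H  [+234.10452 +152.39542 +236.50092]
  H  [-36.80516 +702.74352 +243.91511]
  H  [-0.38267 +0.33722 +1.00000]
B = K⁻¹H; ‖b₁‖=0.864812, ‖b₂‖=0.864812; λ = 2/(‖b₁‖+‖b₂‖) = 1.156321, sign → tz>0 ⇒ λ=+1.156321
r₁ = λ·B[:,0] = (+0.89276,+0.08479,-0.44249); r₂ = λ·B[:,1] = (+0.10640,+0.91467,+0.38994)
r₃ = r₁×r₂ = (+0.43779,-0.39520,+0.80756); SVD([r₁ r₂ r₃]) → R = UVᵀ:
  R  [+0.89276 +0.10640 +0.43779]
  R  [+0.08479 +0.91467 -0.39520]
  R  [-0.44249 +0.38994 +0.80756]
t = (-0.22085, -0.00352, +1.15632) m
tr R = 2.614992; θ = arccos((tr R − 1)/2) = 0.630902 rad = 36.148°
axis k = ((R−Rᵀ)₃₂, (R−Rᵀ)₁₃, (R−Rᵀ)₂₁) / (2 sinθ) = (+0.665514, +0.746161, -0.018312)
rvec = θ·k = (+0.419874, +0.470754, -0.011553)

rvec=(0.4199, 0.4708, -0.0116) tvec=(-0.2209, -0.0035, 1.1563)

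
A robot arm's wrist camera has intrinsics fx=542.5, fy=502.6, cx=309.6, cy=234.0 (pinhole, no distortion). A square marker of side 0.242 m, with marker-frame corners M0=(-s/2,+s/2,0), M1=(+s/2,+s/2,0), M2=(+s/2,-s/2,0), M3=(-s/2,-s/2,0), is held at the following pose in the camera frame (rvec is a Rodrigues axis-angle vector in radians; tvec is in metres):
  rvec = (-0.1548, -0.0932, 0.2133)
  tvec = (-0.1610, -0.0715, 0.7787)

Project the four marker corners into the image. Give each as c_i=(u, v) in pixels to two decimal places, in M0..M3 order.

c0=(90.14, 246.72) c1=(261.67, 280.89) c2=(297.07, 133.18) c3=(134.91, 97.30)

Intrinsics K: fx=542.5, fy=502.6, cx=309.6, cy=234.0
Marker side s = 0.242 m; corners in marker frame (Z=0):
  M0 = (-0.1210, +0.1210, 0)
  M1 = (+0.1210, +0.1210, 0)
  M2 = (+0.1210, -0.1210, 0)
  M3 = (-0.1210, -0.1210, 0)
rvec = (-0.1548, -0.0932, 0.2133), |rvec| = θ = 0.27955 rad = 16.017°
Rodrigues: sinθ=0.27592, 1−cosθ=0.03882; R = I + sinθ·[k]× + (1−cosθ)·[k]×²:
    [+0.97308 -0.20337 -0.10839]
    [+0.21770 +0.96550 +0.14292]
    [+0.07559 -0.16267 +0.98378]
t = (-0.1610, -0.0715, 0.7787) m
M0: Pc = R·M0+t = (-0.30335, +0.01898, +0.74987); u = 542.5·(-0.30335)/0.74987 + 309.6 = 90.1388, v = 502.6·(+0.01898)/0.74987 + 234.0 = 246.7235
M1: Pc = R·M1+t = (-0.06786, +0.07167, +0.76816); u = 542.5·(-0.06786)/0.76816 + 309.6 = 261.6724, v = 502.6·(+0.07167)/0.76816 + 234.0 = 280.8906
M2: Pc = R·M2+t = (-0.01865, -0.16198, +0.80753); u = 542.5·(-0.01865)/0.80753 + 309.6 = 297.0712, v = 502.6·(-0.16198)/0.80753 + 234.0 = 133.1828
M3: Pc = R·M3+t = (-0.25414, -0.21467, +0.78924); u = 542.5·(-0.25414)/0.78924 + 309.6 = 134.9138, v = 502.6·(-0.21467)/0.78924 + 234.0 = 97.2964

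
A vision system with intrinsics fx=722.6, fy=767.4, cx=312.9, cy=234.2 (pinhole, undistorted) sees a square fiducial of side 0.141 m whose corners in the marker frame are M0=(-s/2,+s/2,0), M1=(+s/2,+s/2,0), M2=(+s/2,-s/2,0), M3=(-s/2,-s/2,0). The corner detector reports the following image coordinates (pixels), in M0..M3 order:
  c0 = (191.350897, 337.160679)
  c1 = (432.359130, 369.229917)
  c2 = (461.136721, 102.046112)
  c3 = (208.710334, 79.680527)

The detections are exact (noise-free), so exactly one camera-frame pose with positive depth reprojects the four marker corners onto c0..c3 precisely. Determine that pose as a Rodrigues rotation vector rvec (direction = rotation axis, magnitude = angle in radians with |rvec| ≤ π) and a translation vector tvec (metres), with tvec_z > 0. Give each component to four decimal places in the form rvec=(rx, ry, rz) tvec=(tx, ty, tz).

rvec=(0.1175, 0.1265, 0.0983) tvec=(0.0043, -0.0051, 0.4086)

Intrinsics K: fx=722.6, fy=767.4, cx=312.9, cy=234.2
Marker side s = 0.141 m; corners in marker frame (Z=0):
  M0 = (-0.0705, +0.0705, 0)
  M1 = (+0.0705, +0.0705, 0)
  M2 = (+0.0705, -0.0705, 0)
  M3 = (-0.0705, -0.0705, 0)
Detected image corners:
  c0 = (191.350897, 337.160679) px
  c1 = (432.359130, 369.229917) px
  c2 = (461.136721, 102.046112) px
  c3 = (208.710334, 79.680527) px
Planar DLT: solve 8×8 A·h = b for H (H[2,2]=1):
  H  [+1653.97964 -65.49887 +320.59177]
  H  [+128.58494 +1926.58078 +224.52907]
  H  [-0.29355 +0.30078 +1.00000]
B = K⁻¹H; ‖b₁‖=2.447354, ‖b₂‖=2.447354; λ = 2/(‖b₁‖+‖b₂‖) = 0.408605, sign → tz>0 ⇒ λ=+0.408605
r₁ = λ·B[:,0] = (+0.98720,+0.10507,-0.11994); r₂ = λ·B[:,1] = (-0.09026,+0.98831,+0.12290)
r₃ = r₁×r₂ = (+0.13146,-0.11050,+0.98514); SVD([r₁ r₂ r₃]) → R = UVᵀ:
  R  [+0.98720 -0.09026 +0.13146]
  R  [+0.10507 +0.98831 -0.11050]
  R  [-0.11994 +0.12290 +0.98514]
t = (+0.00435, -0.00515, +0.40860) m
tr R = 2.960655; θ = arccos((tr R − 1)/2) = 0.198682 rad = 11.384°
axis k = ((R−Rᵀ)₃₂, (R−Rᵀ)₁₃, (R−Rᵀ)₂₁) / (2 sinθ) = (+0.591262, +0.636850, +0.494805)
rvec = θ·k = (+0.117473, +0.126531, +0.098309)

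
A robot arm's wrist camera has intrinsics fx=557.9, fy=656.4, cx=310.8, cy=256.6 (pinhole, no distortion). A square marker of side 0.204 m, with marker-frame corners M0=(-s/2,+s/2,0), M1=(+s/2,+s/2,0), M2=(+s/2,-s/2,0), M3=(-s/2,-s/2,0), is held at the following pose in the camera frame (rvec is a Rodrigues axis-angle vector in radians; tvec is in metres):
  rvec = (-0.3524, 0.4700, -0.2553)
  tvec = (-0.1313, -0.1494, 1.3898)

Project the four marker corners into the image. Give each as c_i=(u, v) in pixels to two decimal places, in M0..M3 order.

c0=(229.33, 245.14) c1=(299.19, 211.91) c2=(286.89, 126.86) c3=(221.46, 162.97)

Intrinsics K: fx=557.9, fy=656.4, cx=310.8, cy=256.6
Marker side s = 0.204 m; corners in marker frame (Z=0):
  M0 = (-0.1020, +0.1020, 0)
  M1 = (+0.1020, +0.1020, 0)
  M2 = (+0.1020, -0.1020, 0)
  M3 = (-0.1020, -0.1020, 0)
rvec = (-0.3524, 0.4700, -0.2553), |rvec| = θ = 0.64052 rad = 36.699°
Rodrigues: sinθ=0.59761, 1−cosθ=0.19821; R = I + sinθ·[k]× + (1−cosθ)·[k]×²:
    [+0.86178 +0.15818 +0.48198]
    [-0.31822 +0.90851 +0.27082]
    [-0.39505 -0.38677 +0.83328]
t = (-0.1313, -0.1494, 1.3898) m
M0: Pc = R·M0+t = (-0.20307, -0.02427, +1.39064); u = 557.9·(-0.20307)/1.39064 + 310.8 = 229.3330, v = 656.4·(-0.02427)/1.39064 + 256.6 = 245.1426
M1: Pc = R·M1+t = (-0.02726, -0.08919, +1.31005); u = 557.9·(-0.02726)/1.31005 + 310.8 = 299.1894, v = 656.4·(-0.08919)/1.31005 + 256.6 = 211.9115
M2: Pc = R·M2+t = (-0.05953, -0.27453, +1.38896); u = 557.9·(-0.05953)/1.38896 + 310.8 = 286.8879, v = 656.4·(-0.27453)/1.38896 + 256.6 = 126.8628
M3: Pc = R·M3+t = (-0.23534, -0.20961, +1.46955); u = 557.9·(-0.23534)/1.46955 + 310.8 = 221.4567, v = 656.4·(-0.20961)/1.46955 + 256.6 = 162.9738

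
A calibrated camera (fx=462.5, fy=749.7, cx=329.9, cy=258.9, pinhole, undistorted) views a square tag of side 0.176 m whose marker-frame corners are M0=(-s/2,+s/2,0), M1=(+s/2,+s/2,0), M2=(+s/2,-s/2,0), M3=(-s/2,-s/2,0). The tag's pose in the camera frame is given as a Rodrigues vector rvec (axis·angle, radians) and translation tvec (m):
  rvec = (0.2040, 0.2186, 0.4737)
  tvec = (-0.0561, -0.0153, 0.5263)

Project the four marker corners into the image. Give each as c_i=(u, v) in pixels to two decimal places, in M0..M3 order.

c0=(189.91, 285.38) c1=(314.83, 403.24) c2=(384.43, 181.83) c3=(245.40, 66.25)

Intrinsics K: fx=462.5, fy=749.7, cx=329.9, cy=258.9
Marker side s = 0.176 m; corners in marker frame (Z=0):
  M0 = (-0.0880, +0.0880, 0)
  M1 = (+0.0880, +0.0880, 0)
  M2 = (+0.0880, -0.0880, 0)
  M3 = (-0.0880, -0.0880, 0)
rvec = (0.2040, 0.2186, 0.4737), |rvec| = θ = 0.56017 rad = 32.096°
Rodrigues: sinθ=0.53133, 1−cosθ=0.15284; R = I + sinθ·[k]× + (1−cosθ)·[k]×²:
    [+0.86743 -0.42759 +0.25441]
    [+0.47103 +0.87044 -0.14306]
    [-0.16028 +0.24393 +0.95646]
t = (-0.0561, -0.0153, 0.5263) m
M0: Pc = R·M0+t = (-0.17006, +0.01985, +0.56187); u = 462.5·(-0.17006)/0.56187 + 329.9 = 189.9145, v = 749.7·(+0.01985)/0.56187 + 258.9 = 285.3827
M1: Pc = R·M1+t = (-0.01739, +0.10275, +0.53366); u = 462.5·(-0.01739)/0.53366 + 329.9 = 314.8254, v = 749.7·(+0.10275)/0.53366 + 258.9 = 403.2446
M2: Pc = R·M2+t = (+0.05786, -0.05045, +0.49073); u = 462.5·(+0.05786)/0.49073 + 329.9 = 384.4336, v = 749.7·(-0.05045)/0.49073 + 258.9 = 181.8297
M3: Pc = R·M3+t = (-0.09481, -0.13335, +0.51894); u = 462.5·(-0.09481)/0.51894 + 329.9 = 245.4048, v = 749.7·(-0.13335)/0.51894 + 258.9 = 66.2528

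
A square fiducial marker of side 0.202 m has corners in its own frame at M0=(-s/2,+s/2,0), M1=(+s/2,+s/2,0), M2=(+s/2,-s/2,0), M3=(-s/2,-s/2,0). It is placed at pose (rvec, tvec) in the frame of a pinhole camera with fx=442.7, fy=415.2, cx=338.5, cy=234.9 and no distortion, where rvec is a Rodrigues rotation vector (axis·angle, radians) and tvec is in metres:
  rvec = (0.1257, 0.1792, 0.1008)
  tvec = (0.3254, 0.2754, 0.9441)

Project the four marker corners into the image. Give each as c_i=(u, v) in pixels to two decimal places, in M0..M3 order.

c0=(437.30, 389.88) c1=(534.04, 405.48) c2=(548.49, 319.87) c3=(448.47, 306.95)

Intrinsics K: fx=442.7, fy=415.2, cx=338.5, cy=234.9
Marker side s = 0.202 m; corners in marker frame (Z=0):
  M0 = (-0.1010, +0.1010, 0)
  M1 = (+0.1010, +0.1010, 0)
  M2 = (+0.1010, -0.1010, 0)
  M3 = (-0.1010, -0.1010, 0)
rvec = (0.1257, 0.1792, 0.1008), |rvec| = θ = 0.24098 rad = 13.807°
Rodrigues: sinθ=0.23866, 1−cosθ=0.02890; R = I + sinθ·[k]× + (1−cosθ)·[k]×²:
    [+0.97897 -0.08862 +0.18378]
    [+0.11104 +0.98708 -0.11550]
    [-0.17117 +0.13347 +0.97616]
t = (0.3254, 0.2754, 0.9441) m
M0: Pc = R·M0+t = (+0.21757, +0.36388, +0.97487); u = 442.7·(+0.21757)/0.97487 + 338.5 = 437.3030, v = 415.2·(+0.36388)/0.97487 + 234.9 = 389.8781
M1: Pc = R·M1+t = (+0.41533, +0.38631, +0.94029); u = 442.7·(+0.41533)/0.94029 + 338.5 = 534.0394, v = 415.2·(+0.38631)/0.94029 + 234.9 = 405.4807
M2: Pc = R·M2+t = (+0.43323, +0.18692, +0.91333); u = 442.7·(+0.43323)/0.91333 + 338.5 = 548.4886, v = 415.2·(+0.18692)/0.91333 + 234.9 = 319.8734
M3: Pc = R·M3+t = (+0.23547, +0.16449, +0.94791); u = 442.7·(+0.23547)/0.94791 + 338.5 = 448.4737, v = 415.2·(+0.16449)/0.94791 + 234.9 = 306.9496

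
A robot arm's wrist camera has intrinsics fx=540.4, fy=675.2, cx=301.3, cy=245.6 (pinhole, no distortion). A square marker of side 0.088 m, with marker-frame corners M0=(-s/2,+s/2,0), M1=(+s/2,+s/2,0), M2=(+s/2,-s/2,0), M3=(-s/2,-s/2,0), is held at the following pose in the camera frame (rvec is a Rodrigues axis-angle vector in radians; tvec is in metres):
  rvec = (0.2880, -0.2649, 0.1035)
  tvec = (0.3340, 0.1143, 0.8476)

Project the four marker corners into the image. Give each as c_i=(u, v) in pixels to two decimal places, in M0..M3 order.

c0=(483.49, 367.91) c1=(530.88, 368.84) c2=(544.99, 305.41) c3=(496.66, 302.60)

Intrinsics K: fx=540.4, fy=675.2, cx=301.3, cy=245.6
Marker side s = 0.088 m; corners in marker frame (Z=0):
  M0 = (-0.0440, +0.0440, 0)
  M1 = (+0.0440, +0.0440, 0)
  M2 = (+0.0440, -0.0440, 0)
  M3 = (-0.0440, -0.0440, 0)
rvec = (0.2880, -0.2649, 0.1035), |rvec| = θ = 0.40476 rad = 23.191°
Rodrigues: sinθ=0.39380, 1−cosθ=0.08080; R = I + sinθ·[k]× + (1−cosθ)·[k]×²:
    [+0.96011 -0.13832 -0.24302]
    [+0.06307 +0.95381 -0.29372]
    [+0.27243 +0.26668 +0.92448]
t = (0.3340, 0.1143, 0.8476) m
M0: Pc = R·M0+t = (+0.28567, +0.15349, +0.84735); u = 540.4·(+0.28567)/0.84735 + 301.3 = 483.4869, v = 675.2·(+0.15349)/0.84735 + 245.6 = 367.9090
M1: Pc = R·M1+t = (+0.37016, +0.15904, +0.87132); u = 540.4·(+0.37016)/0.87132 + 301.3 = 530.8752, v = 675.2·(+0.15904)/0.87132 + 245.6 = 368.8446
M2: Pc = R·M2+t = (+0.38233, +0.07511, +0.84785); u = 540.4·(+0.38233)/0.84785 + 301.3 = 544.9881, v = 675.2·(+0.07511)/0.84785 + 245.6 = 305.4130
M3: Pc = R·M3+t = (+0.29784, +0.06956, +0.82388); u = 540.4·(+0.29784)/0.82388 + 301.3 = 496.6606, v = 675.2·(+0.06956)/0.82388 + 245.6 = 302.6049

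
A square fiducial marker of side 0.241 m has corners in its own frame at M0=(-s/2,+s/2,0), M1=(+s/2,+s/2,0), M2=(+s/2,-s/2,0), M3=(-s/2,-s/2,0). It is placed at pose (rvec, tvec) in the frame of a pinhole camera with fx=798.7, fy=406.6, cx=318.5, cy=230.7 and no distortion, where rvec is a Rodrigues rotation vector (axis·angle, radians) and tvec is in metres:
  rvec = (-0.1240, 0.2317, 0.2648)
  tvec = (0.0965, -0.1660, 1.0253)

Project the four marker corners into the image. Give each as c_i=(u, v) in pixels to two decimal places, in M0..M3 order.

c0=(280.61, 199.51) c1=(461.80, 221.98) c2=(510.85, 128.97) c3=(330.69, 112.07)

Intrinsics K: fx=798.7, fy=406.6, cx=318.5, cy=230.7
Marker side s = 0.241 m; corners in marker frame (Z=0):
  M0 = (-0.1205, +0.1205, 0)
  M1 = (+0.1205, +0.1205, 0)
  M2 = (+0.1205, -0.1205, 0)
  M3 = (-0.1205, -0.1205, 0)
rvec = (-0.1240, 0.2317, 0.2648), |rvec| = θ = 0.37307 rad = 21.375°
Rodrigues: sinθ=0.36447, 1−cosθ=0.06879; R = I + sinθ·[k]× + (1−cosθ)·[k]×²:
    [+0.93881 -0.27290 +0.21013]
    [+0.24450 +0.95775 +0.15147]
    [-0.24259 -0.09082 +0.96587]
t = (0.0965, -0.1660, 1.0253) m
M0: Pc = R·M0+t = (-0.04951, -0.08005, +1.04359); u = 798.7·(-0.04951)/1.04359 + 318.5 = 280.6070, v = 406.6·(-0.08005)/1.04359 + 230.7 = 199.5096
M1: Pc = R·M1+t = (+0.17674, -0.02113, +0.98512); u = 798.7·(+0.17674)/0.98512 + 318.5 = 461.7959, v = 406.6·(-0.02113)/0.98512 + 230.7 = 221.9791
M2: Pc = R·M2+t = (+0.24251, -0.25195, +1.00701); u = 798.7·(+0.24251)/1.00701 + 318.5 = 510.8451, v = 406.6·(-0.25195)/1.00701 + 230.7 = 128.9720
M3: Pc = R·M3+t = (+0.01626, -0.31087, +1.06548); u = 798.7·(+0.01626)/1.06548 + 318.5 = 330.6869, v = 406.6·(-0.31087)/1.06548 + 230.7 = 112.0676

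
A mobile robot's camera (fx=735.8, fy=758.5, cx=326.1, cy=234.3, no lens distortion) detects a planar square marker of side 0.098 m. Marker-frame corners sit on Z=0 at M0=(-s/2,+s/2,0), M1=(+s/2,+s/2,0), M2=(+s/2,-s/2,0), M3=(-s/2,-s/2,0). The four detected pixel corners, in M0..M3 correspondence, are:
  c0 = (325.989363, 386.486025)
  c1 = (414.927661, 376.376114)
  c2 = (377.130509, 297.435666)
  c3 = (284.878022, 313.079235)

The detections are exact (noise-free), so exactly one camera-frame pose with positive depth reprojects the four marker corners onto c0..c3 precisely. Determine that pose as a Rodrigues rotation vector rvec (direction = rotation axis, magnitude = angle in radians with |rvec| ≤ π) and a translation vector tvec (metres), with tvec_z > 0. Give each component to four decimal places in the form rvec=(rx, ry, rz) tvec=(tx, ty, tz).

rvec=(0.5765, 0.3963, -0.3263) tvec=(0.0230, 0.1032, 0.7085)

Intrinsics K: fx=735.8, fy=758.5, cx=326.1, cy=234.3
Marker side s = 0.098 m; corners in marker frame (Z=0):
  M0 = (-0.0490, +0.0490, 0)
  M1 = (+0.0490, +0.0490, 0)
  M2 = (+0.0490, -0.0490, 0)
  M3 = (-0.0490, -0.0490, 0)
Detected image corners:
  c0 = (325.989363, 386.486025) px
  c1 = (414.927661, 376.376114) px
  c2 = (377.130509, 297.435666) px
  c3 = (284.878022, 313.079235) px
Planar DLT: solve 8×8 A·h = b for H (H[2,2]=1):
  H  [+702.35788 +630.52576 +349.95608]
  H  [-347.37975 +999.02631 +344.75359]
  H  [-0.63167 +0.64838 +1.00000]
B = K⁻¹H; ‖b₁‖=1.411418, ‖b₂‖=1.411418; λ = 2/(‖b₁‖+‖b₂‖) = 0.708507, sign → tz>0 ⇒ λ=+0.708507
r₁ = λ·B[:,0] = (+0.87465,-0.18624,-0.44755); r₂ = λ·B[:,1] = (+0.40354,+0.79128,+0.45938)
r₃ = r₁×r₂ = (+0.26858,-0.58241,+0.76725); SVD([r₁ r₂ r₃]) → R = UVᵀ:
  R  [+0.87465 +0.40354 +0.26858]
  R  [-0.18624 +0.79128 -0.58241]
  R  [-0.44755 +0.45938 +0.76725]
t = (+0.02297, +0.10317, +0.70851) m
tr R = 2.433179; θ = arccos((tr R − 1)/2) = 0.771896 rad = 44.226°
axis k = ((R−Rᵀ)₃₂, (R−Rᵀ)₁₃, (R−Rᵀ)₂₁) / (2 sinθ) = (+0.746807, +0.513353, -0.422785)
rvec = θ·k = (+0.576457, +0.396255, -0.326346)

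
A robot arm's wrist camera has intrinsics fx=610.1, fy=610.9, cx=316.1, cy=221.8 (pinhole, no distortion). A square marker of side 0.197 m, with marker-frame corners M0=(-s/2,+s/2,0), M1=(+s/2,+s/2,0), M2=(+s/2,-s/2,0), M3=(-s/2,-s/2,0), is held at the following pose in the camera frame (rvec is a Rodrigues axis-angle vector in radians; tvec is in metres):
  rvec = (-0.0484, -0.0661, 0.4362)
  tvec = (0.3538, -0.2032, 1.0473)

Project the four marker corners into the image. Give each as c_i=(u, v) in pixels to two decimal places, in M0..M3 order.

c0=(447.61, 129.96) c1=(550.13, 179.59) c2=(595.21, 77.16) c3=(494.32, 27.06)

Intrinsics K: fx=610.1, fy=610.9, cx=316.1, cy=221.8
Marker side s = 0.197 m; corners in marker frame (Z=0):
  M0 = (-0.0985, +0.0985, 0)
  M1 = (+0.0985, +0.0985, 0)
  M2 = (+0.0985, -0.0985, 0)
  M3 = (-0.0985, -0.0985, 0)
rvec = (-0.0484, -0.0661, 0.4362), |rvec| = θ = 0.44383 rad = 25.429°
Rodrigues: sinθ=0.42940, 1−cosθ=0.09688; R = I + sinθ·[k]× + (1−cosθ)·[k]×²:
    [+0.90427 -0.42045 -0.07434]
    [+0.42359 +0.90526 +0.03265]
    [+0.05357 -0.06101 +0.99670]
t = (0.3538, -0.2032, 1.0473) m
M0: Pc = R·M0+t = (+0.22332, -0.15576, +1.03601); u = 610.1·(+0.22332)/1.03601 + 316.1 = 447.6087, v = 610.9·(-0.15576)/1.03601 + 221.8 = 129.9567
M1: Pc = R·M1+t = (+0.40146, -0.07231, +1.04657); u = 610.1·(+0.40146)/1.04657 + 316.1 = 550.1304, v = 610.9·(-0.07231)/1.04657 + 221.8 = 179.5928
M2: Pc = R·M2+t = (+0.48428, -0.25064, +1.05859); u = 610.1·(+0.48428)/1.05859 + 316.1 = 595.2100, v = 610.9·(-0.25064)/1.05859 + 221.8 = 77.1553
M3: Pc = R·M3+t = (+0.30614, -0.33409, +1.04803); u = 610.1·(+0.30614)/1.04803 + 316.1 = 494.3179, v = 610.9·(-0.33409)/1.04803 + 221.8 = 27.0570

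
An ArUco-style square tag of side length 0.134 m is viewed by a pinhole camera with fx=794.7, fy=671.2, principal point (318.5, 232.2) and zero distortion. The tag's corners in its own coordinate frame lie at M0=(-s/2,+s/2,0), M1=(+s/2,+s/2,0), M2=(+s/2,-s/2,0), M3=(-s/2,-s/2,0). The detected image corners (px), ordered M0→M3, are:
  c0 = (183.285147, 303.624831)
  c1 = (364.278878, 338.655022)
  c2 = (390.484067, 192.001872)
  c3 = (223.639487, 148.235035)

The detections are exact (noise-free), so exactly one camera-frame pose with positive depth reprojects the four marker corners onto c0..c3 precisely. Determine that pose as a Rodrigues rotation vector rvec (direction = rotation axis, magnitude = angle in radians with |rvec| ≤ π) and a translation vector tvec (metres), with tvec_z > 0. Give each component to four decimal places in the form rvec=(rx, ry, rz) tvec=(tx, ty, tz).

Intrinsics K: fx=794.7, fy=671.2, cx=318.5, cy=232.2
Marker side s = 0.134 m; corners in marker frame (Z=0):
  M0 = (-0.0670, +0.0670, 0)
  M1 = (+0.0670, +0.0670, 0)
  M2 = (+0.0670, -0.0670, 0)
  M3 = (-0.0670, -0.0670, 0)
Detected image corners:
  c0 = (183.285147, 303.624831) px
  c1 = (364.278878, 338.655022) px
  c2 = (390.484067, 192.001872) px
  c3 = (223.639487, 148.235035) px
Planar DLT: solve 8×8 A·h = b for H (H[2,2]=1):
  H  [+1459.36821 -391.45613 +294.25352]
  H  [+433.16545 +1003.08787 +243.84355]
  H  [+0.56205 -0.49958 +1.00000]
B = K⁻¹H; ‖b₁‖=1.764916, ‖b₂‖=1.764916; λ = 2/(‖b₁‖+‖b₂‖) = 0.566599, sign → tz>0 ⇒ λ=+0.566599
r₁ = λ·B[:,0] = (+0.91286,+0.25549,+0.31846); r₂ = λ·B[:,1] = (-0.16565,+0.94469,-0.28306)
r₃ = r₁×r₂ = (-0.37316,+0.20564,+0.90469); SVD([r₁ r₂ r₃]) → R = UVᵀ:
  R  [+0.91286 -0.16565 -0.37316]
  R  [+0.25549 +0.94469 +0.20564]
  R  [+0.31846 -0.28306 +0.90469]
t = (-0.01729, +0.00983, +0.56660) m
tr R = 2.762236; θ = arccos((tr R − 1)/2) = 0.492575 rad = 28.222°
axis k = ((R−Rᵀ)₃₂, (R−Rᵀ)₁₃, (R−Rᵀ)₂₁) / (2 sinθ) = (-0.516709, -0.731257, +0.445281)
rvec = θ·k = (-0.254518, -0.360199, +0.219334)

rvec=(-0.2545, -0.3602, 0.2193) tvec=(-0.0173, 0.0098, 0.5666)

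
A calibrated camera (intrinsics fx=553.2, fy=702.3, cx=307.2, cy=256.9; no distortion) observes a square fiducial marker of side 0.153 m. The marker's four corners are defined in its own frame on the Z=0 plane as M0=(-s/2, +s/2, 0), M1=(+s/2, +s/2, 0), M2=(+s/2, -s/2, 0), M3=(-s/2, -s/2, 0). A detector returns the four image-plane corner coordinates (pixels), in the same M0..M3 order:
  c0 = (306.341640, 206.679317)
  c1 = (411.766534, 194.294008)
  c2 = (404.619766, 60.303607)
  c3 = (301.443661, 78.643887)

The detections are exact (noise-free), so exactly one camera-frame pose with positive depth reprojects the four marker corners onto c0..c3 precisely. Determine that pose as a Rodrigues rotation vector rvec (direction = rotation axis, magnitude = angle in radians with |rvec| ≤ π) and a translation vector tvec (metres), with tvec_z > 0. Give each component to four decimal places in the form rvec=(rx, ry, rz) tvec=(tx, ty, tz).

rvec=(-0.0920, 0.2558, -0.0606) tvec=(0.0689, -0.1397, 0.8016)

Intrinsics K: fx=553.2, fy=702.3, cx=307.2, cy=256.9
Marker side s = 0.153 m; corners in marker frame (Z=0):
  M0 = (-0.0765, +0.0765, 0)
  M1 = (+0.0765, +0.0765, 0)
  M2 = (+0.0765, -0.0765, 0)
  M3 = (-0.0765, -0.0765, 0)
Detected image corners:
  c0 = (306.341640, 206.679317) px
  c1 = (411.766534, 194.294008) px
  c2 = (404.619766, 60.303607) px
  c3 = (301.443661, 78.643887) px
Planar DLT: solve 8×8 A·h = b for H (H[2,2]=1):
  H  [+570.72761 -4.58279 +354.77187]
  H  [-142.63921 +839.23624 +134.54720]
  H  [-0.31150 -0.12293 +1.00000]
B = K⁻¹H; ‖b₁‖=1.247473, ‖b₂‖=1.247473; λ = 2/(‖b₁‖+‖b₂‖) = 0.801620, sign → tz>0 ⇒ λ=+0.801620
r₁ = λ·B[:,0] = (+0.96568,-0.07147,-0.24970); r₂ = λ·B[:,1] = (+0.04808,+0.99397,-0.09855)
r₃ = r₁×r₂ = (+0.25524,+0.08316,+0.96330); SVD([r₁ r₂ r₃]) → R = UVᵀ:
  R  [+0.96568 +0.04808 +0.25524]
  R  [-0.07147 +0.99397 +0.08316]
  R  [-0.24970 -0.09855 +0.96330]
t = (+0.06893, -0.13966, +0.80162) m
tr R = 2.922947; θ = arccos((tr R − 1)/2) = 0.278483 rad = 15.956°
axis k = ((R−Rᵀ)₃₂, (R−Rᵀ)₁₃, (R−Rᵀ)₂₁) / (2 sinθ) = (-0.330493, +0.918416, -0.217453)
rvec = θ·k = (-0.092037, +0.255763, -0.060557)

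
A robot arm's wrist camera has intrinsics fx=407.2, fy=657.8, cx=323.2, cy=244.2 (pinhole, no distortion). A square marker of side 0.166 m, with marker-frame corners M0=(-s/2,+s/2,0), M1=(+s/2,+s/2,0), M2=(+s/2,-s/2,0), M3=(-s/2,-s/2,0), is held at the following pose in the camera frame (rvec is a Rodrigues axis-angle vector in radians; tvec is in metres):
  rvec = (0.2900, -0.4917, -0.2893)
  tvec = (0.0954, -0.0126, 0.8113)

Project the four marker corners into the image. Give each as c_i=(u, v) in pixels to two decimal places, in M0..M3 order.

c0=(344.52, 319.23) c1=(407.99, 270.95) c2=(397.22, 150.10) c3=(327.97, 190.81)

Intrinsics K: fx=407.2, fy=657.8, cx=323.2, cy=244.2
Marker side s = 0.166 m; corners in marker frame (Z=0):
  M0 = (-0.0830, +0.0830, 0)
  M1 = (+0.0830, +0.0830, 0)
  M2 = (+0.0830, -0.0830, 0)
  M3 = (-0.0830, -0.0830, 0)
rvec = (0.2900, -0.4917, -0.2893), |rvec| = θ = 0.63997 rad = 36.668°
Rodrigues: sinθ=0.59717, 1−cosθ=0.19789; R = I + sinθ·[k]× + (1−cosθ)·[k]×²:
    [+0.84275 +0.20106 -0.49935]
    [-0.33885 +0.91893 -0.20188]
    [+0.41828 +0.33934 +0.84255]
t = (0.0954, -0.0126, 0.8113) m
M0: Pc = R·M0+t = (+0.04214, +0.09180, +0.80475); u = 407.2·(+0.04214)/0.80475 + 323.2 = 344.5226, v = 657.8·(+0.09180)/0.80475 + 244.2 = 319.2335
M1: Pc = R·M1+t = (+0.18204, +0.03555, +0.87418); u = 407.2·(+0.18204)/0.87418 + 323.2 = 407.9935, v = 657.8·(+0.03555)/0.87418 + 244.2 = 270.9479
M2: Pc = R·M2+t = (+0.14866, -0.11700, +0.81785); u = 407.2·(+0.14866)/0.81785 + 323.2 = 397.2164, v = 657.8·(-0.11700)/0.81785 + 244.2 = 150.1004
M3: Pc = R·M3+t = (+0.00876, -0.06075, +0.74842); u = 407.2·(+0.00876)/0.74842 + 323.2 = 327.9685, v = 657.8·(-0.06075)/0.74842 + 244.2 = 190.8086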